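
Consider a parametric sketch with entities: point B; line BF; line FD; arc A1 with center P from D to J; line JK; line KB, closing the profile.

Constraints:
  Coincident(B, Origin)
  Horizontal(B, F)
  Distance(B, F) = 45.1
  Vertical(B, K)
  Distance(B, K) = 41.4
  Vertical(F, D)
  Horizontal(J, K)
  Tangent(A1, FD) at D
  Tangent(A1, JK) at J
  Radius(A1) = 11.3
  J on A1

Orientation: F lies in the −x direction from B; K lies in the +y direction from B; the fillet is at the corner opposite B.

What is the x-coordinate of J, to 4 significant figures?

-33.80

B is at the origin; BF is horizontal with |BF| = 45.1 and F on the −x side, so F = (-45.10, 0.000). BK is vertical with |BK| = 41.4 and K on the +y side, so K = (0.000, 41.40). The virtual corner opposite B is at (-45.10, 41.40). The tangent condition forces PD to be normal to FD and tangency of A1 to JK means the radius PJ is perpendicular to JK, with radius 11.3, so the center P sits 11.3 in from both sides at P = (-33.80, 30.10). That places the tangent points at D = (-45.10, 30.10) on FD and J = (-33.80, 41.40) on JK. So J.x = -33.80.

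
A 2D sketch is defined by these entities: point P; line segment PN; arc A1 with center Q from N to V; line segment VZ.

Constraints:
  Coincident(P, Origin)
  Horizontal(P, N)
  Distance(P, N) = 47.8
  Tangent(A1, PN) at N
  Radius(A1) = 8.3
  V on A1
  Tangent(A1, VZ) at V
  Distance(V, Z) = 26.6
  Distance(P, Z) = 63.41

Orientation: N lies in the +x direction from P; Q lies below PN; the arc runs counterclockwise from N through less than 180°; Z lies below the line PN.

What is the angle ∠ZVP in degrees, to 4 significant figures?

133.3°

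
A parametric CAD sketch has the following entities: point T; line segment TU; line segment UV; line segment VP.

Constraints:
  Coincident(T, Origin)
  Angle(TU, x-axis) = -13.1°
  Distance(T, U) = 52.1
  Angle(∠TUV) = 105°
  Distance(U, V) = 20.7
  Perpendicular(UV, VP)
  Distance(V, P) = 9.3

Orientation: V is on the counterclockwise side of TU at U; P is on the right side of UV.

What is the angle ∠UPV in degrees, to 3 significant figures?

65.8°

T is at the origin; TU runs at -13.1° with length 52.1, so U = 52.1·(cos -13.1°, sin -13.1°) = (50.7, -11.8). ∠TUV = 105.0°, so UV runs at -13.1° + (180° − 105.0°) = 61.9° from the x-axis; with |UV| = 20.7, V = U + 20.7·(cos 61.9°, sin 61.9°) = (60.5, 6.45). UV is perpendicular to VP; with |VP| = 9.3 on the right of UV, P = V + 9.3·(0.882, -0.471) = (68.7, 2.07). Then cos ∠UPV = PU·PV / (|PU||PV|), giving 65.8°.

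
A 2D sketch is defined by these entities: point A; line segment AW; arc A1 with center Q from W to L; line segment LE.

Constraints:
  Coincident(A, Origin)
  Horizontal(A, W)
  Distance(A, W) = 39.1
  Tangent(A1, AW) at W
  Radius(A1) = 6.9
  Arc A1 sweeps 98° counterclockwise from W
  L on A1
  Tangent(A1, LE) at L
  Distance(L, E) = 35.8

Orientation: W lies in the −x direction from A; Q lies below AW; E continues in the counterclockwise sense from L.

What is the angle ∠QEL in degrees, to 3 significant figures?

10.9°

A is at the origin; AW is horizontal with |AW| = 39.1 and W on the −x side, so W = (-39.1, 0.00). The tangent condition forces QW to be normal to AW, so Q = W + (0, -6.9) = (-39.1, -6.90). On A1, W sits at bearing 90° from Q; a 98° counterclockwise sweep puts L at bearing 188°, so L = Q + 6.9·(cos 188°, sin 188°) = (-45.9, -7.86). Since A1 is tangent to LE there, QL ⟂ LE, so LE runs along (−sin 188°, cos 188°); with |LE| = 35.8, E = (-41.0, -43.3). Then cos ∠QEL = EQ·EL / (|EQ||EL|), giving 10.9°.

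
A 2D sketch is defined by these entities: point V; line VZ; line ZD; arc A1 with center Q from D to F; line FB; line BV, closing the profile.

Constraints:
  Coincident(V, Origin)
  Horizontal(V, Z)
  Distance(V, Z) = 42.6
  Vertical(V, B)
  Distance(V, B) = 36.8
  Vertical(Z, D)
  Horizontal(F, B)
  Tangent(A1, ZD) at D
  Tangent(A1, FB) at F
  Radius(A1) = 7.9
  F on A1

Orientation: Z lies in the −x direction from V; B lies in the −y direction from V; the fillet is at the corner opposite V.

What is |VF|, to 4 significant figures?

50.58

V is at the origin; V and Z share the same y with |VZ| = 42.6 and Z on the −x side, so Z = (-42.60, 0.000). VB is vertical with |VB| = 36.8 and B on the −y side, so B = (0.000, -36.80). The virtual corner opposite V is at (-42.60, -36.80). Tangency of A1 to ZD means the radius QD is perpendicular to ZD and the tangent condition forces QF to be normal to FB, with radius 7.9, so the center Q sits 7.9 in from both sides at Q = (-34.70, -28.90). That places the tangent points at D = (-42.60, -28.90) on ZD and F = (-34.70, -36.80) on FB. Then |VF| = |F − V| = 50.58.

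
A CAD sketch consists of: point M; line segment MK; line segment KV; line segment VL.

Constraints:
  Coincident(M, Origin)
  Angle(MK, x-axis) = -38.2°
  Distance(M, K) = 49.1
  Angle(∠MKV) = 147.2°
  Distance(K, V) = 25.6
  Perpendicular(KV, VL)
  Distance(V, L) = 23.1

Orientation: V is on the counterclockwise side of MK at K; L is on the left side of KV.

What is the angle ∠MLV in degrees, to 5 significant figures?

92.994°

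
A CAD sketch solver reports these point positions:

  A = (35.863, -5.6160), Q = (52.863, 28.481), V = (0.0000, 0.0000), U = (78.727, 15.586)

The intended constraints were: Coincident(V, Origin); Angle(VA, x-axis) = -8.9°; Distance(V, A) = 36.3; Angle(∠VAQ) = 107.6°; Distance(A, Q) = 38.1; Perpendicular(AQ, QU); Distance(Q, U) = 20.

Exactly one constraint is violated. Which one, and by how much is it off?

Distance(Q, U) = 20 — off by 8.90.

V = (0.00, 0.00) ✓; VA at -8.900° ✓; |VA| = 36.30 ✓; ∠VAQ = 107.6° ✓; |AQ| = 38.10 ✓; ∠(AQ, QU) = 90.00° ✓; |QU| = 28.90 ✗.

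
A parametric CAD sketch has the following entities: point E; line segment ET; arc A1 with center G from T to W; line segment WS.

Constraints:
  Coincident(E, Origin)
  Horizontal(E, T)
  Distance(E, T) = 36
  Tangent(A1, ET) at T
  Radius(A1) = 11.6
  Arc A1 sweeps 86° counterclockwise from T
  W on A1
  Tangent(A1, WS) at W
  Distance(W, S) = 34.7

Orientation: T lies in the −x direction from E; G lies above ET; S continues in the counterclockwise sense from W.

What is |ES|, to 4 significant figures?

50.46

E is at the origin; ET is horizontal with |ET| = 36.0 and T on the −x side, so T = (-36.00, 0.000). A1 meets ET tangentially, so GT is at right angles to ET, so G = T + (0, 11.6) = (-36.00, 11.60). On A1, T sits at bearing -90° from G; an 86° counterclockwise sweep puts W at bearing -4°, so W = G + 11.6·(cos -4°, sin -4°) = (-24.43, 10.79). Tangency of A1 to WS means the radius GW is perpendicular to WS, so WS runs along (−sin -4°, cos -4°); with |WS| = 34.7, S = (-22.01, 45.41). Then |ES| = |S − E| = 50.46.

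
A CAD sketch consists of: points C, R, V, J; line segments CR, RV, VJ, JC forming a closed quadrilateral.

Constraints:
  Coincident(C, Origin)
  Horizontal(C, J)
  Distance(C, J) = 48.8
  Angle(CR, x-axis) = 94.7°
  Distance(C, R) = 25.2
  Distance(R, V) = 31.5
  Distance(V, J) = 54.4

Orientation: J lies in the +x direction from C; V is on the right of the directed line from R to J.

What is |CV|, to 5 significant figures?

8.1379

C is at the origin; CJ is horizontal with |CJ| = 48.8 and J in +x, so J = (48.8, 0). CR runs at 94.7° with |CR| = 25.2, so R = (-2.0649, 25.115). V is determined by |RV| = 31.5 and |VJ| = 54.4 together: it lies at the intersection of circle(R, 31.5) and circle(J, 54.4). With |RJ| = 56.728, the foot of the radical line on RJ is 11.026 from R and the perpendicular offset is √(31.5² − 11.026²) = 29.507. Taking the right-of-RJ solution: V = (-5.2428, -6.2240).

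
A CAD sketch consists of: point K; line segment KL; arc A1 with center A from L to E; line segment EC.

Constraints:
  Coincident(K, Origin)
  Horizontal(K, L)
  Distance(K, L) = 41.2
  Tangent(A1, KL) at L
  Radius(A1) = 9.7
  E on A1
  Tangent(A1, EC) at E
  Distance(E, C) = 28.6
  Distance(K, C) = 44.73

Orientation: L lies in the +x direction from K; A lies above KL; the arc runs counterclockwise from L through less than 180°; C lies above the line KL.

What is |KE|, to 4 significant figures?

50.60

K is at the origin; KL is horizontal with |KL| = 41.2 and L on the +x side, so L = (41.20, 0.000). Since A1 is tangent to KL there, AL ⟂ KL, so A = L + (0, 9.7) = (41.20, 9.700). Since AE ⟂ EC (tangency), |AC| = √(9.7² + 28.6²) = 30.20 regardless of where E sits on A1. So C lies on both circle(K, 44.73) and circle(A, 30.20); the above-KL intersection is C = (26.46, 36.06). E is the foot of the tangent from C: E = (47.70, 16.90).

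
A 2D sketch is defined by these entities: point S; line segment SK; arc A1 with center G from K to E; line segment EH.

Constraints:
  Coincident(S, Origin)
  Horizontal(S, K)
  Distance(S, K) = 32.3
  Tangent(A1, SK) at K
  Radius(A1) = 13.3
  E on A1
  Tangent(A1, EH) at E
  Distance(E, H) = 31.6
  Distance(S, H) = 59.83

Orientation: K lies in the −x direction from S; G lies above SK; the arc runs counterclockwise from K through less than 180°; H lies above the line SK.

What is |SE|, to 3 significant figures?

28.8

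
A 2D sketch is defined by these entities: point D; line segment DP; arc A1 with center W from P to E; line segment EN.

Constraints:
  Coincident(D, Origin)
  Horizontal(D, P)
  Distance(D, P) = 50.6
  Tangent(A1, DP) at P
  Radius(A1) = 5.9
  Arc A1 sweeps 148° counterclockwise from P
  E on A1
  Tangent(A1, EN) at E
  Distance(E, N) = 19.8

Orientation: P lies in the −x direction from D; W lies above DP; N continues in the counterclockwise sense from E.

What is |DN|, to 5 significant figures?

67.733

D is at the origin; D and P share the same y with |DP| = 50.6 and P on the −x side, so P = (-50.600, 0.0000). The tangent condition forces WP to be normal to DP, so W = P + (0, 5.9) = (-50.600, 5.9000). On A1, P sits at bearing -90° from W; a 148° counterclockwise sweep puts E at bearing 58°, so E = W + 5.9·(cos 58°, sin 58°) = (-47.473, 10.903). A1 meets EN tangentially, so WE is at right angles to EN, so EN runs along (−sin 58°, cos 58°); with |EN| = 19.8, N = (-64.265, 21.396). Then |DN| = |N − D| = 67.733.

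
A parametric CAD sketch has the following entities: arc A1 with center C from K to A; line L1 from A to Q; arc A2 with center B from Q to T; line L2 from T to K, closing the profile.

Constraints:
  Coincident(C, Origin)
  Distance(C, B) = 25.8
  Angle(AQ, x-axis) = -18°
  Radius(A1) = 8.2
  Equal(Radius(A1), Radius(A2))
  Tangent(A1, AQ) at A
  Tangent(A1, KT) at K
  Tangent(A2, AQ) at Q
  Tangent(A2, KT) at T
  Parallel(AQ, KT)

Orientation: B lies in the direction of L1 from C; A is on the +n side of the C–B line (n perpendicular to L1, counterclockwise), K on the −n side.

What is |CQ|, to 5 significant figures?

27.072

Tangency of A1 to both parallel lines with radius 8.2 puts A and K at C ± 8.2·n: A = (2.5339, 7.7987), K = (-2.5339, -7.7987). Equal radii place Q and T the same way about B: Q = B + 8.2·n = (27.071, -0.17398), T = B − 8.2·n = (22.003, -15.771). Then |CQ| = |Q − C| = 27.072.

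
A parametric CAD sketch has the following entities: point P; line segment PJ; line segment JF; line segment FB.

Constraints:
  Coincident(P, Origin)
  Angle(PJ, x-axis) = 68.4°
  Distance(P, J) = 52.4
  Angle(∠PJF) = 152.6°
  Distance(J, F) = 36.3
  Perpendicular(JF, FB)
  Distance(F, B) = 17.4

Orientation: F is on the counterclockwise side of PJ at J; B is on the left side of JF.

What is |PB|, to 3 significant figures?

83.1

P is at the origin; PJ runs at 68.4° with length 52.4, so J = 52.4·(cos 68.4°, sin 68.4°) = (19.3, 48.7). ∠PJF = 152.6°, so JF runs at 68.4° + (180° − 152.6°) = 95.8° from the x-axis; with |JF| = 36.3, F = J + 36.3·(cos 95.8°, sin 95.8°) = (15.6, 84.8). The perpendicularity gives FB at right angles to JF; with |FB| = 17.4 on the left of JF, B = F + 17.4·(-0.995, -0.101) = (-1.69, 83.1). Then |PB| = |B − P| = 83.1.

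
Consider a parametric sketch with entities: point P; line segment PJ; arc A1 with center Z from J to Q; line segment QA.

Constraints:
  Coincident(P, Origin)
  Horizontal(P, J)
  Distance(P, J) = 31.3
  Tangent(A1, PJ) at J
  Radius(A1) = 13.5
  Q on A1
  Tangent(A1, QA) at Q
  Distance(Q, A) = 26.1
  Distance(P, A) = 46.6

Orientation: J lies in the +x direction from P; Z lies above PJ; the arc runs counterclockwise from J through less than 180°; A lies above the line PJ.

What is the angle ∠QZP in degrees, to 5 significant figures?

156.83°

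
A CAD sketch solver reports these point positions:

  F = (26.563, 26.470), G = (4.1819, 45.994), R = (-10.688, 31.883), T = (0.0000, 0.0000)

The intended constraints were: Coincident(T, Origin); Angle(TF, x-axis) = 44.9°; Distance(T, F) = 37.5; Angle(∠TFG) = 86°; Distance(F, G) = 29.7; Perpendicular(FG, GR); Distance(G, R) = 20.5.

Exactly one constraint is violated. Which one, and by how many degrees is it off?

Perpendicular(FG, GR) — off by 5.40°.

T = (0.00, 0.00) ✓; TF at 44.90° ✓; |TF| = 37.50 ✓; ∠TFG = 86.00° ✓; |FG| = 29.70 ✓; ∠(FG, GR) = 84.60° ✗; |GR| = 20.50 ✓.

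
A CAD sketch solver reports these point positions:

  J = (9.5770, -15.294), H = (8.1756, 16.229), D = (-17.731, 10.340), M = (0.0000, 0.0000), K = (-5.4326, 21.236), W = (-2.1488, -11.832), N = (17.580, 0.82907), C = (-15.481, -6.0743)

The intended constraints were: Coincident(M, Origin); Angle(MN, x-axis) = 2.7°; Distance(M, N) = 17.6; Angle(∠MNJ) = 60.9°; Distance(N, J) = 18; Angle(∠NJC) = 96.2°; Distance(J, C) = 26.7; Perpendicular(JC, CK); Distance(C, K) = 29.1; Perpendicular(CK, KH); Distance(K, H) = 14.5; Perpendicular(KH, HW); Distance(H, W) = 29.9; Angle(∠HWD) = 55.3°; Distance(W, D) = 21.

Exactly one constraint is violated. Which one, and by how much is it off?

Distance(W, D) = 21 — off by 6.10.

M = (0.00, 0.00) ✓; MN at 2.700° ✓; |MN| = 17.60 ✓; ∠MNJ = 60.90° ✓; |NJ| = 18.00 ✓; ∠NJC = 96.20° ✓; |JC| = 26.70 ✓; ∠(JC, CK) = 90.00° ✓; |CK| = 29.10 ✓; ∠(CK, KH) = 90.00° ✓; |KH| = 14.50 ✓; ∠(KH, HW) = 90.00° ✓; |HW| = 29.90 ✓; ∠HWD = 55.30° ✓; |WD| = 27.10 ✗.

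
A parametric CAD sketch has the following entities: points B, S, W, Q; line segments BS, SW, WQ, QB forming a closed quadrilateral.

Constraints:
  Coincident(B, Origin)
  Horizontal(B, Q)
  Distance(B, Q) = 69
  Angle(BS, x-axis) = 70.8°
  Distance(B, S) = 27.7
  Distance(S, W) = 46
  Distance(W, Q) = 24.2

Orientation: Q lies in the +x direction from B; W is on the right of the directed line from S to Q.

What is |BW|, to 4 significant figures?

45.03

B is at the origin; B and Q share the same y with |BQ| = 69.0 and Q in +x, so Q = (69.0, 0). BS runs at 70.8° with |BS| = 27.7, so S = (9.110, 26.16). W is determined by |SW| = 46.0 and |WQ| = 24.2 together: it lies at the intersection of circle(S, 46.0) and circle(Q, 24.2). With |SQ| = 65.35, the foot of the radical line on SQ is 44.39 from S and the perpendicular offset is √(46.0² − 44.39²) = 12.08. Taking the right-of-SQ solution: W = (44.95, -2.678).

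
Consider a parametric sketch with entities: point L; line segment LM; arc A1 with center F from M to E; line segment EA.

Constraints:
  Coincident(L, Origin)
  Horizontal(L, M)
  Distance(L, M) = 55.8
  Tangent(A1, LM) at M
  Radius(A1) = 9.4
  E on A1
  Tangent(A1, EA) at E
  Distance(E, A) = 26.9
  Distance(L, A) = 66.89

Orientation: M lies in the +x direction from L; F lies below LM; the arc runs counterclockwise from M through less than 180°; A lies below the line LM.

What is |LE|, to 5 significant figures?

48.440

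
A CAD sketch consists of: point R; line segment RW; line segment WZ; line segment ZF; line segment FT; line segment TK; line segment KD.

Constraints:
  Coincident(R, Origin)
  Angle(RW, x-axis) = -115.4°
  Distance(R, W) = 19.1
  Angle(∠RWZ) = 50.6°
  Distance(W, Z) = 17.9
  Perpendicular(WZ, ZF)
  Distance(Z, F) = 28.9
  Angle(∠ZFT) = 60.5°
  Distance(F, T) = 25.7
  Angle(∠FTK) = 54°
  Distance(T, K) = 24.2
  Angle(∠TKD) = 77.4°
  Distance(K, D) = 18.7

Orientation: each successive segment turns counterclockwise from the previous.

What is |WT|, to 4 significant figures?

16.85

R is at the origin; RW runs at -115.4° with length 19.1, so W = (-8.193, -17.25). ∠RWZ = 50.6° gives WZ at 14.00° from the x-axis; with |WZ| = 17.9, Z = (9.176, -12.92). WZ ⟂ ZF, so ZF runs at 104.0°; with |ZF| = 28.9, F = (2.184, 15.12). ∠ZFT = 60.5° gives FT at -136.5° from the x-axis; with |FT| = 25.7, T = (-16.46, -2.572). Then |WT| = |T − W| = 16.85.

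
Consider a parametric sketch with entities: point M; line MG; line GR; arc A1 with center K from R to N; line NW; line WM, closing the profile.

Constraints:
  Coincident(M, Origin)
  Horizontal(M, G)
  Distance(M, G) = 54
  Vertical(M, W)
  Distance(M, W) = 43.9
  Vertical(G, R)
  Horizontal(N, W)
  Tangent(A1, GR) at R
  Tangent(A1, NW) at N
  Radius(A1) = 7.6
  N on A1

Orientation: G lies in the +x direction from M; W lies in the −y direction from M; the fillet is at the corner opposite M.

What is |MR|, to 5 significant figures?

65.067

M is at the origin; MG is horizontal with |MG| = 54.0 and G on the +x side, so G = (54.000, 0.0000). M and W share the same x with |MW| = 43.9 and W on the −y side, so W = (0.0000, -43.900). The virtual corner opposite M is at (54.000, -43.900). Since A1 is tangent to GR there, KR ⟂ GR and A1 meets NW tangentially, so KN is at right angles to NW, with radius 7.6, so the center K sits 7.6 in from both sides at K = (46.400, -36.300). That places the tangent points at R = (54.000, -36.300) on GR and N = (46.400, -43.900) on NW. Then |MR| = |R − M| = 65.067.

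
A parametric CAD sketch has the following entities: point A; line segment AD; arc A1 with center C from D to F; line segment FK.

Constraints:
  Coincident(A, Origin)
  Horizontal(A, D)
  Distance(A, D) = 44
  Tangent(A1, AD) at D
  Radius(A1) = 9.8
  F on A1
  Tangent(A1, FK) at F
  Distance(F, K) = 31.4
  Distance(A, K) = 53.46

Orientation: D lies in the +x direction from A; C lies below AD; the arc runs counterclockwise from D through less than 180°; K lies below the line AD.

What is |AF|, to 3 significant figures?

35.6

Checks: |CF| = 9.800 ✓; ∠(CF, FK) = 90.00° ✓; |FK| = 31.40 ✓; |AK| = 53.46 ✓.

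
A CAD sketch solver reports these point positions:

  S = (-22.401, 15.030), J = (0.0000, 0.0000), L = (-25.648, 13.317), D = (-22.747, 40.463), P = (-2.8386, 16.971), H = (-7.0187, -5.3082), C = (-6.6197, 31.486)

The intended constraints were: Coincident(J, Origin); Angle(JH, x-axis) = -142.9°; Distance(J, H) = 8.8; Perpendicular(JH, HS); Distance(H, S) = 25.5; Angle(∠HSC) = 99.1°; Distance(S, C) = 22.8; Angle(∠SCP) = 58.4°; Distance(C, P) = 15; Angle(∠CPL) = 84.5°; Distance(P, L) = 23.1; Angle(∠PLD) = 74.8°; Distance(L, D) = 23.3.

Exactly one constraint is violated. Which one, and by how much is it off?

Distance(L, D) = 23.3 — off by 4.00.

J = (0.00, 0.00) ✓; JH at -142.9° ✓; |JH| = 8.800 ✓; ∠(JH, HS) = 90.00° ✓; |HS| = 25.50 ✓; ∠HSC = 99.10° ✓; |SC| = 22.80 ✓; ∠SCP = 58.40° ✓; |CP| = 15.00 ✓; ∠CPL = 84.50° ✓; |PL| = 23.10 ✓; ∠PLD = 74.80° ✓; |LD| = 27.30 ✗.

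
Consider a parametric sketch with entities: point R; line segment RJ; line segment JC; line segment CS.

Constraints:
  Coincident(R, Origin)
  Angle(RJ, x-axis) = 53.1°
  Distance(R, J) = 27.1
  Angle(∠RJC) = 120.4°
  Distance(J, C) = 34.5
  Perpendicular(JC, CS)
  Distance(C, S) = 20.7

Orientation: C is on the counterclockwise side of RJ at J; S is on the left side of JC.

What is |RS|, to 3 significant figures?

48.3

R is at the origin; RJ runs at 53.1° with length 27.1, so J = 27.1·(cos 53.1°, sin 53.1°) = (16.3, 21.7). ∠RJC = 120.4°, so JC runs at 53.1° + (180° − 120.4°) = 113° from the x-axis; with |JC| = 34.5, C = J + 34.5·(cos 113°, sin 113°) = (2.96, 53.5). The perpendicularity gives CS at right angles to JC; with |CS| = 20.7 on the left of JC, S = C + 20.7·(-0.923, -0.386) = (-16.1, 45.5). Then |RS| = |S − R| = 48.3.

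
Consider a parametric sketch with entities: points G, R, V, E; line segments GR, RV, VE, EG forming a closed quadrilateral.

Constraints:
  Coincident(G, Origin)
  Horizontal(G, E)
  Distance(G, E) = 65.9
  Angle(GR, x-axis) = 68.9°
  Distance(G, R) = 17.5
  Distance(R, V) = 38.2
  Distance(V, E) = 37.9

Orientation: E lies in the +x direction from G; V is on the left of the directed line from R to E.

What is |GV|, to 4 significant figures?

51.46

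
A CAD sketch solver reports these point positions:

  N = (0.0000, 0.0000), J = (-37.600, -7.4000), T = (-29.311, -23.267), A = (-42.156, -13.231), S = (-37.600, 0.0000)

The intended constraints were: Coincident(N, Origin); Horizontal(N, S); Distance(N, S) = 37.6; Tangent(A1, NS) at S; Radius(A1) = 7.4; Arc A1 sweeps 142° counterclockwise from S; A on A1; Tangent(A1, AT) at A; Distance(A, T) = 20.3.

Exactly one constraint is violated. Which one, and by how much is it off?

Distance(A, T) = 20.3 — off by 4.00.

N = (0.00, 0.00) ✓; N.y = 0.00, S.y = 0.00 ✓; |NS| = 37.60 ✓; ∠(JS, SN) = 90.00° ✓; |JS| = 7.400 ✓; bearing(J→A) − bearing(J→S) = 142.0° ✓; |JA| = 7.400 ✓; ∠(JA, AT) = 90.00° ✓; |AT| = 16.30 ✗.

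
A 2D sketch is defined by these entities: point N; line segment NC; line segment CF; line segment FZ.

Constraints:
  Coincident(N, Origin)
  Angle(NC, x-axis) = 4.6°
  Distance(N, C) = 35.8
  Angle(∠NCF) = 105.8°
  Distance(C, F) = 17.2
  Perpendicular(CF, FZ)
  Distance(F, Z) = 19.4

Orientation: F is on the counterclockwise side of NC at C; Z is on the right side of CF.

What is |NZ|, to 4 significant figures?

60.21

∠NCF = 105.8°, so CF runs at 4.6° + (180° − 105.8°) = 78.80° from the x-axis; with |CF| = 17.2, F = C + 17.2·(cos 78.80°, sin 78.80°) = (39.03, 19.74). The perpendicularity gives FZ at right angles to CF; with |FZ| = 19.4 on the right of CF, Z = F + 19.4·(0.9810, -0.1942) = (58.06, 15.98). Then |NZ| = |Z − N| = 60.21.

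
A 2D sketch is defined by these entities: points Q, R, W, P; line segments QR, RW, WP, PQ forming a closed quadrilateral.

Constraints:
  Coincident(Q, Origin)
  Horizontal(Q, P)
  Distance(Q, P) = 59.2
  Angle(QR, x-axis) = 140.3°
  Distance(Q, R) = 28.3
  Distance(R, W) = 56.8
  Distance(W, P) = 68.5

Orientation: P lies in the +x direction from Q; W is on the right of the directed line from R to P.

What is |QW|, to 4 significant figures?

34.40

Checks: |RW| = 56.80 ✓; |WP| = 68.50 ✓.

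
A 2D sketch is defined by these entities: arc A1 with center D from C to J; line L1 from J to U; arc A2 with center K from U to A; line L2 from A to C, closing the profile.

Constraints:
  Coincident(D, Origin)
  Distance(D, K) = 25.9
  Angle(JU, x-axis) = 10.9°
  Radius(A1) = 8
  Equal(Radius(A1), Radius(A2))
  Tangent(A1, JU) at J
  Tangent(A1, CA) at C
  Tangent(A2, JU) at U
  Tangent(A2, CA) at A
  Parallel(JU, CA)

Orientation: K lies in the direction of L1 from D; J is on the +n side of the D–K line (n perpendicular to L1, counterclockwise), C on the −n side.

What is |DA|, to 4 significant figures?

27.11

The slot axis is L1's direction at 10.9°, so u = (cos 10.9°, sin 10.9°) = (0.9820, 0.1891) and n = (−sin 10.9°, cos 10.9°) = (-0.1891, 0.9820). D is at the origin and K lies 25.9 along u from D, so K = 25.9·u = (25.43, 4.898). Tangency of A1 to both parallel lines with radius 8.0 puts J and C at D ± 8.0·n: J = (-1.513, 7.856), C = (1.513, -7.856). Equal radii place U and A the same way about K: U = K + 8.0·n = (23.92, 12.75), A = K − 8.0·n = (26.95, -2.958). Then |DA| = |A − D| = 27.11.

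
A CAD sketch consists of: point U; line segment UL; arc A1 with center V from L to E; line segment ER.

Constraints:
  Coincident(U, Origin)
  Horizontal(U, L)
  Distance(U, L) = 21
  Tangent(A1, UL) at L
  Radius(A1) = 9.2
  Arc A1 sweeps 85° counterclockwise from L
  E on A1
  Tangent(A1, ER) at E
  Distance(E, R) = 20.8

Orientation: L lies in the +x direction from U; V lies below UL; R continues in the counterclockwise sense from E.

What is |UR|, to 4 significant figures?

30.80

On A1, L sits at bearing 90° from V; an 85° counterclockwise sweep puts E at bearing 175°, so E = V + 9.2·(cos 175°, sin 175°) = (11.84, -8.398). A1 meets ER tangentially, so VE is at right angles to ER, so ER runs along (−sin 175°, cos 175°); with |ER| = 20.8, R = (10.02, -29.12). Then |UR| = |R − U| = 30.80.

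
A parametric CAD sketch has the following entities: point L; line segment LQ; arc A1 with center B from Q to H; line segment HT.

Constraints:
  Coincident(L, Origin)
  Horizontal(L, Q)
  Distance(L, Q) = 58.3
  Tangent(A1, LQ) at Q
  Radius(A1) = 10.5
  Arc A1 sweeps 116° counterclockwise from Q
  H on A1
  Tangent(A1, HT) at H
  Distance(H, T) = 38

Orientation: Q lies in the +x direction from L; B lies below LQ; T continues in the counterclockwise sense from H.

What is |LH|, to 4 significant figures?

51.14

L is at the origin; LQ is horizontal with |LQ| = 58.3 and Q on the +x side, so Q = (58.30, 0.000). Tangency of A1 to LQ means the radius BQ is perpendicular to LQ, so B = Q + (0, -10.5) = (58.30, -10.50). On A1, Q sits at bearing 90° from B; a 116° counterclockwise sweep puts H at bearing 206°, so H = B + 10.5·(cos 206°, sin 206°) = (48.86, -15.10). Then |LH| = |H − L| = 51.14.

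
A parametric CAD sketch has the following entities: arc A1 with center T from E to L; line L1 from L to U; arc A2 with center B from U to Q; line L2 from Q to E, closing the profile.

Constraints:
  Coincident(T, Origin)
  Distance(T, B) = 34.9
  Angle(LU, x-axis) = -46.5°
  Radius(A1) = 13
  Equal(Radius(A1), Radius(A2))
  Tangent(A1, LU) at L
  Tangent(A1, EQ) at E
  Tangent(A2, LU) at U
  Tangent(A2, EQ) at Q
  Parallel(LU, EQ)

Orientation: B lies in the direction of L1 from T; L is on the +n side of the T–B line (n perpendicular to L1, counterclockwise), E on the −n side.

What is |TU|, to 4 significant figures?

37.24

The slot axis is L1's direction at -46.5°, so u = (cos -46.5°, sin -46.5°) = (0.6884, -0.7254) and n = (−sin -46.5°, cos -46.5°) = (0.7254, 0.6884). T is at the origin and B lies 34.9 along u from T, so B = 34.9·u = (24.02, -25.32). Tangency of A1 to both parallel lines with radius 13.0 puts L and E at T ± 13.0·n: L = (9.430, 8.949), E = (-9.430, -8.949). Equal radii place U and Q the same way about B: U = B + 13.0·n = (33.45, -16.37), Q = B − 13.0·n = (14.59, -34.26). Then |TU| = |U − T| = 37.24.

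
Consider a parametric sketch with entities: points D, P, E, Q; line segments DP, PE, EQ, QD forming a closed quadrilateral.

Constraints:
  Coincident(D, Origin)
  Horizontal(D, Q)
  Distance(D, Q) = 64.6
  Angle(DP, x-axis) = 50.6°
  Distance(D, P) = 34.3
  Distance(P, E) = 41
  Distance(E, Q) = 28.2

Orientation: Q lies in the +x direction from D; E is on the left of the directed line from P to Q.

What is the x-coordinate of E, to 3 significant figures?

62.7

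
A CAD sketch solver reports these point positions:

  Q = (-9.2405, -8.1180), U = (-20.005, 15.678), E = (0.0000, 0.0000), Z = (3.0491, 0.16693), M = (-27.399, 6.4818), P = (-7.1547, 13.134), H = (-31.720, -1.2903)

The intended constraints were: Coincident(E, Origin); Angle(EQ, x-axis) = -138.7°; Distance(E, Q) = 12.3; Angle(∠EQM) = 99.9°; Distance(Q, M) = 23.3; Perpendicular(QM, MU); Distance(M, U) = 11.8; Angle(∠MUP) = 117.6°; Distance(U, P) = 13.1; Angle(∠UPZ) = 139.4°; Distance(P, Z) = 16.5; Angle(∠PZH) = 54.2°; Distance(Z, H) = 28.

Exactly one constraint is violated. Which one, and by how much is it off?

Distance(Z, H) = 28 — off by 6.80.

E = (0.00, 0.00) ✓; EQ at -138.7° ✓; |EQ| = 12.30 ✓; ∠EQM = 99.90° ✓; |QM| = 23.30 ✓; ∠(QM, MU) = 90.00° ✓; |MU| = 11.80 ✓; ∠MUP = 117.6° ✓; |UP| = 13.10 ✓; ∠UPZ = 139.4° ✓; |PZ| = 16.50 ✓; ∠PZH = 54.20° ✓; |ZH| = 34.80 ✗.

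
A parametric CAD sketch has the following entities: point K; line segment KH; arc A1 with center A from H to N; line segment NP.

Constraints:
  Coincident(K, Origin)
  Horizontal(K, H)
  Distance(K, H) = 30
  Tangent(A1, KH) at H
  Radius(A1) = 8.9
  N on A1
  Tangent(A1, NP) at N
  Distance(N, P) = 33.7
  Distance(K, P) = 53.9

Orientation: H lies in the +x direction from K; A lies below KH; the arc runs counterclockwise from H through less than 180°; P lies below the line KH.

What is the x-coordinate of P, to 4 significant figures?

31.52

Checks: |AN| = 8.900 ✓; ∠(AN, NP) = 90.00° ✓; |NP| = 33.70 ✓; |KP| = 53.90 ✓.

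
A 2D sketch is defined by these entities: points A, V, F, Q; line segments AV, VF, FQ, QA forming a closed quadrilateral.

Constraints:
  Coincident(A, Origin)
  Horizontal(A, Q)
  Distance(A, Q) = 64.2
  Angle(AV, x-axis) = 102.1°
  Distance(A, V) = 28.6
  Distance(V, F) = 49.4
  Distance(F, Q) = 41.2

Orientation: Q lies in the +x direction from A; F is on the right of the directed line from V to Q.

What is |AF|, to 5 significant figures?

26.799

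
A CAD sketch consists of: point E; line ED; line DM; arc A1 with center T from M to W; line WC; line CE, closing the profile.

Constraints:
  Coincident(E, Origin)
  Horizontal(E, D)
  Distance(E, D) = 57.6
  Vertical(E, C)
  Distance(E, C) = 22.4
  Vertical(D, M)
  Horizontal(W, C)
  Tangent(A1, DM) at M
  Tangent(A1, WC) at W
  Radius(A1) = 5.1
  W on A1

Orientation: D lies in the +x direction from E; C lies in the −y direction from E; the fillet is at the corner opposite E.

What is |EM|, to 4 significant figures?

60.14

E is at the origin; ED is horizontal with |ED| = 57.6 and D on the +x side, so D = (57.60, 0.000). E and C share the same x with |EC| = 22.4 and C on the −y side, so C = (0.000, -22.40). The virtual corner opposite E is at (57.60, -22.40). Since A1 is tangent to DM there, TM ⟂ DM and since A1 is tangent to WC there, TW ⟂ WC, with radius 5.1, so the center T sits 5.1 in from both sides at T = (52.50, -17.30). That places the tangent points at M = (57.60, -17.30) on DM and W = (52.50, -22.40) on WC. Then |EM| = |M − E| = 60.14.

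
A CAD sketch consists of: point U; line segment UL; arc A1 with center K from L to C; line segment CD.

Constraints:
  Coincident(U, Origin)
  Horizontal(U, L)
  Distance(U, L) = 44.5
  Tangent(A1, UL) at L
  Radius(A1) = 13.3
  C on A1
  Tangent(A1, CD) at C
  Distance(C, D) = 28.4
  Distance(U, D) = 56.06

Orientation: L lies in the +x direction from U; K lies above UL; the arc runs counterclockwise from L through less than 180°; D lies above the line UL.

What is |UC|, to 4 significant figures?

58.76

U is at the origin; UL is horizontal with |UL| = 44.5 and L on the +x side, so L = (44.50, 0.000). Tangency of A1 to UL means the radius KL is perpendicular to UL, so K = L + (0, 13.3) = (44.50, 13.30). Since KC ⟂ CD (tangency), |KD| = √(13.3² + 28.4²) = 31.36 regardless of where C sits on A1. So D lies on both circle(U, 56.06) and circle(K, 31.36); the above-UL intersection is D = (35.54, 43.35). C is the foot of the tangent from D: C = (54.43, 22.15).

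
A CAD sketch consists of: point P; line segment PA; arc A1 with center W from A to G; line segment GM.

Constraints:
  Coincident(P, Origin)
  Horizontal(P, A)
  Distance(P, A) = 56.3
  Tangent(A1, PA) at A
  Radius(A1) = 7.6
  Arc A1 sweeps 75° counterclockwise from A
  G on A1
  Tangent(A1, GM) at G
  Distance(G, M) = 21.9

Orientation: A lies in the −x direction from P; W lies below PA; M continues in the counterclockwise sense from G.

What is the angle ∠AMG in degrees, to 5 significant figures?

10.904°

P is at the origin; P and A share the same y with |PA| = 56.3 and A on the −x side, so A = (-56.300, 0.0000). A1 meets PA tangentially, so WA is at right angles to PA, so W = A + (0, -7.6) = (-56.300, -7.6000). On A1, A sits at bearing 90° from W; a 75° counterclockwise sweep puts G at bearing 165°, so G = W + 7.6·(cos 165°, sin 165°) = (-63.641, -5.6330). Tangency of A1 to GM means the radius WG is perpendicular to GM, so GM runs along (−sin 165°, cos 165°); with |GM| = 21.9, M = (-69.309, -26.787). Then cos ∠AMG = MA·MG / (|MA||MG|), giving 10.904°.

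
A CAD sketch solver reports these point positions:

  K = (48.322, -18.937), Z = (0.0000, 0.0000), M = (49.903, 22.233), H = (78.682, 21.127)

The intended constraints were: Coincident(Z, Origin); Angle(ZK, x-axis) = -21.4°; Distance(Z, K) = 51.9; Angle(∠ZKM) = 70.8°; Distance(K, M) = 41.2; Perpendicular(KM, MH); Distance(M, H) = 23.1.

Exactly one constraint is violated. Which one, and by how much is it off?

Distance(M, H) = 23.1 — off by 5.70.

Z = (0.00, 0.00) ✓; ZK at -21.40° ✓; |ZK| = 51.90 ✓; ∠ZKM = 70.80° ✓; |KM| = 41.20 ✓; ∠(KM, MH) = 90.00° ✓; |MH| = 28.80 ✗.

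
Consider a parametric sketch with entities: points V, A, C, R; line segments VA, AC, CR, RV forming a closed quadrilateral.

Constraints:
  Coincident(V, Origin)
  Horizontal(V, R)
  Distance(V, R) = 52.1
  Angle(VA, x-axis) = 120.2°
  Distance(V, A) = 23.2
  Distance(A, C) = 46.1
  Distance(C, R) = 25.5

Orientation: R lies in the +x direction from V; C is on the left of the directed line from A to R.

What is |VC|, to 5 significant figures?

38.990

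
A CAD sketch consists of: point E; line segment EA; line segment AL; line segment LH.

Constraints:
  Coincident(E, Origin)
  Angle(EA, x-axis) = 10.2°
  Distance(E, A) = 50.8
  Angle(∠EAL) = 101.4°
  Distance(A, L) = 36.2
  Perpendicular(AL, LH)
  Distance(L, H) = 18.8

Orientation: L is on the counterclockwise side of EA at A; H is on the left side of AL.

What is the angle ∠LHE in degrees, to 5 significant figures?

123.84°

∠EAL = 101.4°, so AL runs at 10.2° + (180° − 101.4°) = 88.800° from the x-axis; with |AL| = 36.2, L = A + 36.2·(cos 88.800°, sin 88.800°) = (50.755, 45.188). AL is perpendicular to LH; with |LH| = 18.8 on the left of AL, H = L + 18.8·(-0.99978, 0.020942) = (31.959, 45.582). Then cos ∠LHE = HL·HE / (|HL||HE|), giving 123.84°.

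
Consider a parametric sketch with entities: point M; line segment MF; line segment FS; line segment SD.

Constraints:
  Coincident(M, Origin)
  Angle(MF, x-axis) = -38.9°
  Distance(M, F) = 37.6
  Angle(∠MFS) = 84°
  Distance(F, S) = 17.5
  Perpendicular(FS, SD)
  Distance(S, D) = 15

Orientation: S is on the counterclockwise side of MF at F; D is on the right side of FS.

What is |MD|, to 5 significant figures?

54.123

∠MFS = 84.0°, so FS runs at -38.9° + (180° − 84.0°) = 57.100° from the x-axis; with |FS| = 17.5, S = F + 17.5·(cos 57.100°, sin 57.100°) = (38.767, -8.9181). FS is perpendicular to SD; with |SD| = 15.0 on the right of FS, D = S + 15.0·(0.83962, -0.54317) = (51.362, -17.066). Then |MD| = |D − M| = 54.123.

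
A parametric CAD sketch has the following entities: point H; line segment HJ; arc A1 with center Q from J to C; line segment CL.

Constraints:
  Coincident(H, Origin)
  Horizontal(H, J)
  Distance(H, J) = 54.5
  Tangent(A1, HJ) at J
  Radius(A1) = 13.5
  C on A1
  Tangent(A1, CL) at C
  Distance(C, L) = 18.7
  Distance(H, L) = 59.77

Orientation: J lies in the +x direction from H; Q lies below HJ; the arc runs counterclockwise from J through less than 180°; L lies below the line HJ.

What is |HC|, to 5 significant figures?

45.480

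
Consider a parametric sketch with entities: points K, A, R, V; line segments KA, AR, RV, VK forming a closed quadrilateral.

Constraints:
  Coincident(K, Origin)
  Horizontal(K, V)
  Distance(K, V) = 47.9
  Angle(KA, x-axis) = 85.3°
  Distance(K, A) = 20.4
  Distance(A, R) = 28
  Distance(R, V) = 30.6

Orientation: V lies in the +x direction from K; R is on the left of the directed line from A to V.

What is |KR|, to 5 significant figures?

38.165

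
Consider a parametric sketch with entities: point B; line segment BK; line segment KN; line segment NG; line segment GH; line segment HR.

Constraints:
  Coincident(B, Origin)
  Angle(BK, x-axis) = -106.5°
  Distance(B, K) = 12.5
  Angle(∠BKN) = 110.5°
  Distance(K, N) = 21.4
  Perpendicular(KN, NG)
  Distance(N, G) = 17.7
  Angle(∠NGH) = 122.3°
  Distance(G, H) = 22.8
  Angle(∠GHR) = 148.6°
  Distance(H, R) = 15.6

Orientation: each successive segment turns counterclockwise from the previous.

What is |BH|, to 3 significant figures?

19.3

B is at the origin; BK runs at -106.5° with length 12.5, so K = (-3.55, -12.0). ∠BKN = 110.5° gives KN at -37.0° from the x-axis; with |KN| = 21.4, N = (13.5, -24.9). The perpendicularity gives NG at right angles to KN, so NG runs at 53.0°; with |NG| = 17.7, G = (24.2, -10.7). ∠NGH = 122.3° gives GH at 111° from the x-axis; with |GH| = 22.8, H = (16.1, 10.6). Then |BH| = |H − B| = 19.3.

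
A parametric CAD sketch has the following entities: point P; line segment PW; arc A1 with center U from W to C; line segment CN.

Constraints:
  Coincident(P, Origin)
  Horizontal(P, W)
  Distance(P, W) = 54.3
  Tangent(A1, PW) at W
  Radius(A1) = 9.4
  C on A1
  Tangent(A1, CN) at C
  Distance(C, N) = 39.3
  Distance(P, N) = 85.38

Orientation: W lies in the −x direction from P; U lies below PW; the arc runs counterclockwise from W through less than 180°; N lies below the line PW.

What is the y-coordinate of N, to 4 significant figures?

-45.65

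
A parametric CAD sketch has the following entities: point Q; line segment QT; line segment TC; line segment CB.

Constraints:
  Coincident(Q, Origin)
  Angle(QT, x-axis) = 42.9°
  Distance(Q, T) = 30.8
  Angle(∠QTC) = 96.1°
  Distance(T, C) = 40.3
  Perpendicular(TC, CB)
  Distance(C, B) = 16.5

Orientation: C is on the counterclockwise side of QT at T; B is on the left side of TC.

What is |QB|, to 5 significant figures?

45.805

Q is at the origin; QT runs at 42.9° with length 30.8, so T = 30.8·(cos 42.9°, sin 42.9°) = (22.562, 20.966). ∠QTC = 96.1°, so TC runs at 42.9° + (180° − 96.1°) = 126.80° from the x-axis; with |TC| = 40.3, C = T + 40.3·(cos 126.80°, sin 126.80°) = (-1.5783, 53.236). TC ⟂ CB; with |CB| = 16.5 on the left of TC, B = C + 16.5·(-0.80073, -0.59902) = (-14.790, 43.352). Then |QB| = |B − Q| = 45.805.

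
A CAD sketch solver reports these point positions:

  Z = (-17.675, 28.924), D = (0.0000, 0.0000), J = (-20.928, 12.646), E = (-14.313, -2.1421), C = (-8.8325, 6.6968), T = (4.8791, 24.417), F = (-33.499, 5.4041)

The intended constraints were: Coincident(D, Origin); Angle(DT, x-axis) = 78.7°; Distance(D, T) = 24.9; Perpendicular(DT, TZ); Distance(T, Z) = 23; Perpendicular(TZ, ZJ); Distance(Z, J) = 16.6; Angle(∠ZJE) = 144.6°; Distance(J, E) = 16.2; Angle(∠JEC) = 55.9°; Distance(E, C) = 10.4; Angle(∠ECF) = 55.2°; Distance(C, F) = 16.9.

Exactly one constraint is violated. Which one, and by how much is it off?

Distance(C, F) = 16.9 — off by 7.80.

D = (0.00, 0.00) ✓; DT at 78.70° ✓; |DT| = 24.90 ✓; ∠(DT, TZ) = 90.00° ✓; |TZ| = 23.00 ✓; ∠(TZ, ZJ) = 90.00° ✓; |ZJ| = 16.60 ✓; ∠ZJE = 144.6° ✓; |JE| = 16.20 ✓; ∠JEC = 55.90° ✓; |EC| = 10.40 ✓; ∠ECF = 55.20° ✓; |CF| = 24.70 ✗.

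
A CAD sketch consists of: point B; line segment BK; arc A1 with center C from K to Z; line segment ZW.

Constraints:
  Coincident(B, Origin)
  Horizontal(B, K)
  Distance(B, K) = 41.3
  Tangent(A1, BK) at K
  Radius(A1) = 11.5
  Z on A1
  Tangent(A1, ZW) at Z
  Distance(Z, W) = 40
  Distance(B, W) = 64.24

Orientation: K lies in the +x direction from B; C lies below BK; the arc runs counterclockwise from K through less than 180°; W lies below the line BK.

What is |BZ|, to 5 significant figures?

32.812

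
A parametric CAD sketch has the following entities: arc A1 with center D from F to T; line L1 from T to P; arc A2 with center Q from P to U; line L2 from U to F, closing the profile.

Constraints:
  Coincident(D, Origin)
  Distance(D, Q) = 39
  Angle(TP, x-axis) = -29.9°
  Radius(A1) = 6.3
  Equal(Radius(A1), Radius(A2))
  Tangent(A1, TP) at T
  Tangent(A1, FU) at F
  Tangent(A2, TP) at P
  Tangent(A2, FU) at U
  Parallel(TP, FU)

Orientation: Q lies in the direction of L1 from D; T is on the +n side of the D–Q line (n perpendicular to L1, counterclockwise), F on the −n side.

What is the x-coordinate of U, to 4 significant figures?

30.67

Tangency of A1 to both parallel lines with radius 6.3 puts T and F at D ± 6.3·n: T = (3.140, 5.461), F = (-3.140, -5.461). Equal radii place P and U the same way about Q: P = Q + 6.3·n = (36.95, -13.98), U = Q − 6.3·n = (30.67, -24.90). So U.x = 30.67.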